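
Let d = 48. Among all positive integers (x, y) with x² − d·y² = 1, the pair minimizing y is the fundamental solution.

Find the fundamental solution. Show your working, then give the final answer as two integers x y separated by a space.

[6; 1,12] for √48; ℓ=2 ⇒ convergent index 1
k=0  a_k=6  p_k/q_k = 6/1
k=1  a_k=1  p_k/q_k = 7/1
(x₁, y₁) = (7, 1);  7² − 48·1² = 1 ✓

7 1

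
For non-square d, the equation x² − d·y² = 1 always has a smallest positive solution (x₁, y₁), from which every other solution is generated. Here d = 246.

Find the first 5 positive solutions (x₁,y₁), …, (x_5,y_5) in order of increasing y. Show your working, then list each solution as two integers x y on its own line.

88805 5662
15772656049 1005627820
2801381440774085 178609557104538
497553357680112580801 31722843436331366360
88370451854763414035291525 5634294222548204422095062

√246 → a₀=15, period (1,2,5,1,14,1,5,2,1,30); ℓ=10 even so k=9
i=0: a=15 ⇒ p=15, q=1
i=1: a=1 ⇒ p=16, q=1
i=2: a=2 ⇒ p=47, q=3
…
i=4: a=1 ⇒ p=298, q=19
…
i=7: a=5 ⇒ p=28028, q=1787
i=8: a=2 ⇒ p=60777, q=3875
i=9: a=1 ⇒ p=88805, q=5662
(x₁, y₁) = (88805, 5662);  88805² − 246·5662² = 1 ✓
n=2: (88805,5662)∘(88805,5662) = (88805·88805+246·5662·5662, 88805·5662+5662·88805) = (15772656049,1005627820)
n=3: (15772656049,1005627820)∘(88805,5662) = (88805·15772656049+246·5662·1005627820, 88805·1005627820+5662·15772656049) = (2801381440774085,178609557104538)
n=4: (2801381440774085,178609557104538)∘(88805,5662) = (88805·2801381440774085+246·5662·178609557104538, 88805·178609557104538+5662·2801381440774085) = (497553357680112580801,31722843436331366360)
n=5: (497553357680112580801,31722843436331366360)∘(88805,5662) = (88805·497553357680112580801+246·5662·31722843436331366360, 88805·31722843436331366360+5662·497553357680112580801) = (88370451854763414035291525,5634294222548204422095062)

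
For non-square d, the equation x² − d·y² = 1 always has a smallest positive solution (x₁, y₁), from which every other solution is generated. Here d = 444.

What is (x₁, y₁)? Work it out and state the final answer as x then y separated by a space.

√444 = [21; 14,42, …], period ℓ=2 (even) → k=1
step 0: (21, 1)  from 21·(1,0) + (0,1)
step 1: (295, 14)  from 14·(21,1) + (1,0)
→ (295, 14).  Check: 295²=87025, 444·14²=87024, difference 1.

295 14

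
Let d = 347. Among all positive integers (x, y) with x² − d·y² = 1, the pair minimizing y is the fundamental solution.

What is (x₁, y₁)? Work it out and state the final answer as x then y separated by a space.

641602 34443

[18; 1,1,1,2,4,…,1,1,36] for √347; ℓ=14 ⇒ convergent index 13
k=0  a_k=18  p_k/q_k = 18/1
k=1  a_k=1  p_k/q_k = 19/1
k=2  a_k=1  p_k/q_k = 37/2
k=3  a_k=1  p_k/q_k = 56/3
…
k=5  a_k=4  p_k/q_k = 652/35
k=6  a_k=1  p_k/q_k = 801/43
…
k=8  a_k=1  p_k/q_k = 15070/809
k=9  a_k=4  p_k/q_k = 74549/4002
k=10  a_k=2  p_k/q_k = 164168/8813
k=11  a_k=1  p_k/q_k = 238717/12815
k=12  a_k=1  p_k/q_k = 402885/21628
k=13  a_k=1  p_k/q_k = 641602/34443
(x₁, y₁) = (641602, 34443);  641602² − 347·34443² = 1 ✓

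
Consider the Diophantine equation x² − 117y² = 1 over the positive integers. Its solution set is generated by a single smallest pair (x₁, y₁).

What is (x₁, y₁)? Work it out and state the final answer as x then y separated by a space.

d=117: √d = [10; 1,4,2,4,1,20] (ℓ=6, even), read p_5/q_5
a_0=10:  p_0=10·1+0=10,  q_0=10·0+1=1
a_1=1:  p_1=1·10+1=11,  q_1=1·1+0=1
a_2=4:  p_2=4·11+10=54,  q_2=4·1+1=5
a_3=2:  p_3=2·54+11=119,  q_3=2·5+1=11
a_4=4:  p_4=4·119+54=530,  q_4=4·11+5=49
a_5=1:  p_5=1·530+119=649,  q_5=1·49+11=60
fundamental: x₁=649, y₁=60  (since 421201 − 117·3600 = 1)

649 60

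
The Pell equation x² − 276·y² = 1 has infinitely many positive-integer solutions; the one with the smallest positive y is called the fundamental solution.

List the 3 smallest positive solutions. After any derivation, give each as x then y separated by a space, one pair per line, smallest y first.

7775 468
120901249 7277400
1880014414175 113163569532

√276 = [16; 1,1,1,1,2,2,2,1,1,1,1,32, …], period ℓ=12 (even) → k=11
i=0: a=16 ⇒ p=16, q=1
…
i=2: a=1 ⇒ p=33, q=2
…
i=7: a=2 ⇒ p=1246, q=75
…
i=10: a=1 ⇒ p=4768, q=287
i=11: a=1 ⇒ p=7775, q=468
fundamental: x₁=7775, y₁=468  (since 60450625 − 276·219024 = 1)
(7775+468√276)^2 = 120901249 + 7277400√276
(7775+468√276)^3 = 1880014414175 + 113163569532√276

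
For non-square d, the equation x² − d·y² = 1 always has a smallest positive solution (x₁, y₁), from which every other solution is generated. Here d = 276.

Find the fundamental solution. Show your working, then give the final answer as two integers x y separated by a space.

7775 468

d=276: √d = [16; 1,1,1,1,2,2,2,1,1,1,1,32] (ℓ=12, even), read p_11/q_11
step 0: (16, 1)  from 16·(1,0) + (0,1)
…
step 5: (216, 13)  from 2·(83,5) + (50,3)
…
step 9: (3007, 181)  from 1·(1761,106) + (1246,75)
step 10: (4768, 287)  from 1·(3007,181) + (1761,106)
step 11: (7775, 468)  from 1·(4768,287) + (3007,181)
(x₁, y₁) = (7775, 468);  7775² − 276·468² = 1 ✓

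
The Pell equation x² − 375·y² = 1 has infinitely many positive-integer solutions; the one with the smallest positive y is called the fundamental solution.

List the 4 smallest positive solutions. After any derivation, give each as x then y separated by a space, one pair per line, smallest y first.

15124 781
457470751 23623688
13837575261124 714569313843
418558976041008001 21614292581499376

d=375: √d = [19; 2,1,2,1,5,1,2,1,2,38] (ℓ=10, even), read p_9/q_9
step 0: (19, 1)  from 19·(1,0) + (0,1)
step 1: (39, 2)  from 2·(19,1) + (1,0)
…
step 4: (213, 11)  from 1·(155,8) + (58,3)
…
step 7: (4086, 211)  from 2·(1433,74) + (1220,63)
step 8: (5519, 285)  from 1·(4086,211) + (1433,74)
step 9: (15124, 781)  from 2·(5519,285) + (4086,211)
→ (15124, 781).  Check: 15124²=228735376, 375·781²=228735375, difference 1.
k=2:  x_2 = 15124·15124+375·781·781 = 457470751,  y_2 = 15124·781+781·15124 = 23623688
k=3:  x_3 = 15124·457470751+375·781·23623688 = 13837575261124,  y_3 = 15124·23623688+781·457470751 = 714569313843
k=4:  x_4 = 15124·13837575261124+375·781·714569313843 = 418558976041008001,  y_4 = 15124·714569313843+781·13837575261124 = 21614292581499376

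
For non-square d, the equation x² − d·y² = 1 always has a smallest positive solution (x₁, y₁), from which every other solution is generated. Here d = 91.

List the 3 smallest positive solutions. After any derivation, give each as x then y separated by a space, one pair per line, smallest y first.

d=91: √d = [9; 1,1,5,1,5,1,1,18] (ℓ=8, even), read p_7/q_7
a_0=9:  p_0=9·1+0=9,  q_0=9·0+1=1
a_1=1:  p_1=1·9+1=10,  q_1=1·1+0=1
a_2=1:  p_2=1·10+9=19,  q_2=1·1+1=2
a_3=5:  p_3=5·19+10=105,  q_3=5·2+1=11
a_4=1:  p_4=1·105+19=124,  q_4=1·11+2=13
a_5=5:  p_5=5·124+105=725,  q_5=5·13+11=76
a_6=1:  p_6=1·725+124=849,  q_6=1·76+13=89
a_7=1:  p_7=1·849+725=1574,  q_7=1·89+76=165
→ (1574, 165).  Check: 1574²=2477476, 91·165²=2477475, difference 1.
(1574+165√91)^2 = 4954951 + 519420√91
(1574+165√91)^3 = 15598184174 + 1635133995√91

1574 165
4954951 519420
15598184174 1635133995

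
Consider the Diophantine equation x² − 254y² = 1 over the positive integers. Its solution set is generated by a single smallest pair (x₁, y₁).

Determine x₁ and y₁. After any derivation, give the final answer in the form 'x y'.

255 16

√254 = [15; 1,14,1,30, …], period ℓ=4 (even) → k=3
k=0  a_k=15  p_k/q_k = 15/1
…
k=2  a_k=14  p_k/q_k = 239/15
k=3  a_k=1  p_k/q_k = 255/16
→ (255, 16).  Check: 255²=65025, 254·16²=65024, difference 1.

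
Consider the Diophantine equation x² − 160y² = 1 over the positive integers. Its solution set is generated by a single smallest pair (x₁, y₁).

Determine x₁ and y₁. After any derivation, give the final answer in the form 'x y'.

√160 = [12; 1,1,1,5,1,1,1,24, …], period ℓ=8 (even) → k=7
i=0: a=12 ⇒ p=12, q=1
…
i=2: a=1 ⇒ p=25, q=2
i=3: a=1 ⇒ p=38, q=3
i=4: a=5 ⇒ p=215, q=17
i=5: a=1 ⇒ p=253, q=20
i=6: a=1 ⇒ p=468, q=37
i=7: a=1 ⇒ p=721, q=57
fundamental: x₁=721, y₁=57  (since 519841 − 160·3249 = 1)

721 57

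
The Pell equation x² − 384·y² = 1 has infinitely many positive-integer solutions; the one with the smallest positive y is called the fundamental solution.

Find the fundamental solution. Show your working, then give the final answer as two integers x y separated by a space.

4801 245

√384 → a₀=19, period (1,1,2,9,2,1,1,38); ℓ=8 even so k=7
i=0: a=19 ⇒ p=19, q=1
…
i=3: a=2 ⇒ p=98, q=5
i=4: a=9 ⇒ p=921, q=47
…
i=6: a=1 ⇒ p=2861, q=146
i=7: a=1 ⇒ p=4801, q=245
(x₁, y₁) = (4801, 245);  4801² − 384·245² = 1 ✓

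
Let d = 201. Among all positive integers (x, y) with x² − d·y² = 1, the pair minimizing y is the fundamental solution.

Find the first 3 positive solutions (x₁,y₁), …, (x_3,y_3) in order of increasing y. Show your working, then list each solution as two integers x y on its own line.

515095 36332
530645718049 37428863080
546665912276384215 38558840456348868

√201 → a₀=14, period (5,1,1,1,2,…,1,5,28); ℓ=14 even so k=13
k=0  a_k=14  p_k/q_k = 14/1
…
k=2  a_k=1  p_k/q_k = 85/6
k=3  a_k=1  p_k/q_k = 156/11
k=4  a_k=1  p_k/q_k = 241/17
k=5  a_k=2  p_k/q_k = 638/45
…
k=7  a_k=8  p_k/q_k = 7670/541
k=8  a_k=1  p_k/q_k = 8549/603
k=9  a_k=2  p_k/q_k = 24768/1747
…
k=12  a_k=1  p_k/q_k = 91402/6447
k=13  a_k=5  p_k/q_k = 515095/36332
(x₁, y₁) = (515095, 36332);  515095² − 201·36332² = 1 ✓
n=2: (515095,36332)∘(515095,36332) = (515095·515095+201·36332·36332, 515095·36332+36332·515095) = (530645718049,37428863080)
n=3: (530645718049,37428863080)∘(515095,36332) = (515095·530645718049+201·36332·37428863080, 515095·37428863080+36332·530645718049) = (546665912276384215,38558840456348868)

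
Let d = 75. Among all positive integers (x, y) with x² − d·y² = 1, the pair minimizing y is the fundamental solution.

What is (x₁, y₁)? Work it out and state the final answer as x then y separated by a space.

26 3

[8; 1,1,1,16] for √75; ℓ=4 ⇒ convergent index 3
step 0: (8, 1)  from 8·(1,0) + (0,1)
…
step 2: (17, 2)  from 1·(9,1) + (8,1)
step 3: (26, 3)  from 1·(17,2) + (9,1)
→ (26, 3).  Check: 26²=676, 75·3²=675, difference 1.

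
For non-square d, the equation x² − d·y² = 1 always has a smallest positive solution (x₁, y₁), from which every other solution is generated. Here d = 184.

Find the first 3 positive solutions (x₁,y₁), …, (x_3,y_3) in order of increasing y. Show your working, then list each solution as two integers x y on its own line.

[13; 1,1,3,2,1,2,1,2,3,1,1,26] for √184; ℓ=12 ⇒ convergent index 11
step 0: (13, 1)  from 13·(1,0) + (0,1)
step 1: (14, 1)  from 1·(13,1) + (1,0)
…
step 3: (95, 7)  from 3·(27,2) + (14,1)
step 4: (217, 16)  from 2·(95,7) + (27,2)
step 5: (312, 23)  from 1·(217,16) + (95,7)
step 6: (841, 62)  from 2·(312,23) + (217,16)
step 7: (1153, 85)  from 1·(841,62) + (312,23)
…
step 9: (10594, 781)  from 3·(3147,232) + (1153,85)
step 10: (13741, 1013)  from 1·(10594,781) + (3147,232)
step 11: (24335, 1794)  from 1·(13741,1013) + (10594,781)
(x₁, y₁) = (24335, 1794);  24335² − 184·1794² = 1 ✓
(x_2, y_2) = (24335·24335 + 184·1794·1794, 24335·1794 + 1794·24335) = (1184384449, 87313980)
(x_3, y_3) = (24335·1184384449 + 184·1794·87313980, 24335·87313980 + 1794·1184384449) = (57643991108495, 4249571404806)

24335 1794
1184384449 87313980
57643991108495 4249571404806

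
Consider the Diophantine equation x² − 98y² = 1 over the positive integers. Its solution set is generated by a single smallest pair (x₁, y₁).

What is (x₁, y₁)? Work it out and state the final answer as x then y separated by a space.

99 10

[9; 1,8,1,18] for √98; ℓ=4 ⇒ convergent index 3
a_0=9:  p_0=9·1+0=9,  q_0=9·0+1=1
…
a_2=8:  p_2=8·10+9=89,  q_2=8·1+1=9
a_3=1:  p_3=1·89+10=99,  q_3=1·9+1=10
→ (99, 10).  Check: 99²=9801, 98·10²=9800, difference 1.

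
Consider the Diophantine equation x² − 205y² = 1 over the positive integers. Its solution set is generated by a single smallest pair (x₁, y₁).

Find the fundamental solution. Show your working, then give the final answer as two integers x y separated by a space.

√205 = [14; 3,6,1,4,1,6,3,28, …], period ℓ=8 (even) → k=7
k=0  a_k=14  p_k/q_k = 14/1
…
k=2  a_k=6  p_k/q_k = 272/19
k=3  a_k=1  p_k/q_k = 315/22
…
k=6  a_k=6  p_k/q_k = 12614/881
k=7  a_k=3  p_k/q_k = 39689/2772
→ (39689, 2772).  Check: 39689²=1575216721, 205·2772²=1575216720, difference 1.

39689 2772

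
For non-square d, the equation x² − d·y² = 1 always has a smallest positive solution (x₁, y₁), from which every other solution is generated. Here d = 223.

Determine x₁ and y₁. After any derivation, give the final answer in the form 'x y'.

224 15

d=223: √d = [14; 1,13,1,28] (ℓ=4, even), read p_3/q_3
step 0: (14, 1)  from 14·(1,0) + (0,1)
step 1: (15, 1)  from 1·(14,1) + (1,0)
step 2: (209, 14)  from 13·(15,1) + (14,1)
step 3: (224, 15)  from 1·(209,14) + (15,1)
fundamental: x₁=224, y₁=15  (since 50176 − 223·225 = 1)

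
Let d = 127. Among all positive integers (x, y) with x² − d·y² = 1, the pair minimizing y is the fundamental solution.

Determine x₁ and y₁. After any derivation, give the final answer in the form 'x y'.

4730624 419775

d=127: √d = [11; 3,1,2,2,7,11,7,2,2,1,3,22] (ℓ=12, even), read p_11/q_11
k=0  a_k=11  p_k/q_k = 11/1
…
k=4  a_k=2  p_k/q_k = 293/26
…
k=10  a_k=1  p_k/q_k = 1274561/113099
k=11  a_k=3  p_k/q_k = 4730624/419775
(x₁, y₁) = (4730624, 419775);  4730624² − 127·419775² = 1 ✓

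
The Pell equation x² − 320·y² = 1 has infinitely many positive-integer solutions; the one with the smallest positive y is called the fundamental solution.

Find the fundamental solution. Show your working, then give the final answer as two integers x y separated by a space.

161 9

d=320: √d = [17; 1,7,1,34] (ℓ=4, even), read p_3/q_3
i=0: a=17 ⇒ p=17, q=1
i=1: a=1 ⇒ p=18, q=1
i=2: a=7 ⇒ p=143, q=8
i=3: a=1 ⇒ p=161, q=9
fundamental: x₁=161, y₁=9  (since 25921 − 320·81 = 1)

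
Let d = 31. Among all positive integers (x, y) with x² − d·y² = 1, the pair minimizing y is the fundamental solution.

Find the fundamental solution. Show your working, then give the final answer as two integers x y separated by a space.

1520 273

d=31: √d = [5; 1,1,3,5,3,1,1,10] (ℓ=8, even), read p_7/q_7
k=0  a_k=5  p_k/q_k = 5/1
k=1  a_k=1  p_k/q_k = 6/1
k=2  a_k=1  p_k/q_k = 11/2
…
k=4  a_k=5  p_k/q_k = 206/37
k=5  a_k=3  p_k/q_k = 657/118
k=6  a_k=1  p_k/q_k = 863/155
k=7  a_k=1  p_k/q_k = 1520/273
(x₁, y₁) = (1520, 273);  1520² − 31·273² = 1 ✓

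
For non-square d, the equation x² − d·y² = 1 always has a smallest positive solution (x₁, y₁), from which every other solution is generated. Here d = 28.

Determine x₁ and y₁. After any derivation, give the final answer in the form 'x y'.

√28 → a₀=5, period (3,2,3,10); ℓ=4 even so k=3
i=0: a=5 ⇒ p=5, q=1
…
i=2: a=2 ⇒ p=37, q=7
i=3: a=3 ⇒ p=127, q=24
(x₁, y₁) = (127, 24);  127² − 28·24² = 1 ✓

127 24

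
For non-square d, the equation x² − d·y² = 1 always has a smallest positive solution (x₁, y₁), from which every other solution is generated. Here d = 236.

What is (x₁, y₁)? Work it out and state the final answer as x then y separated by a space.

√236 = [15; 2,1,3,5,1,6,1,5,3,1,2,30, …], period ℓ=12 (even) → k=11
i=0: a=15 ⇒ p=15, q=1
i=1: a=2 ⇒ p=31, q=2
…
i=5: a=1 ⇒ p=1060, q=69
i=6: a=6 ⇒ p=7251, q=472
i=7: a=1 ⇒ p=8311, q=541
i=8: a=5 ⇒ p=48806, q=3177
…
i=10: a=1 ⇒ p=203535, q=13249
i=11: a=2 ⇒ p=561799, q=36570
→ (561799, 36570).  Check: 561799²=315618116401, 236·36570²=315618116400, difference 1.

561799 36570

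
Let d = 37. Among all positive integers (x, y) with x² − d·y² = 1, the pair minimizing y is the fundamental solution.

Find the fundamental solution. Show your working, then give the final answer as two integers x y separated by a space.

73 12

√37 = [6; 12, …], period ℓ=1 (odd) → k=1
k=0  a_k=6  p_k/q_k = 6/1
k=1  a_k=12  p_k/q_k = 73/12
fundamental: x₁=73, y₁=12  (since 5329 − 37·144 = 1)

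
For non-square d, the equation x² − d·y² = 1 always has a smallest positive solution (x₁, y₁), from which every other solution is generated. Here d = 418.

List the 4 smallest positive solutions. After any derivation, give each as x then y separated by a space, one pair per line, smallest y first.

33857 1656
2292592897 112134384
155240635393601 7593067676520
10511964382749705217 514156984535740896

√418 → a₀=20, period (2,4,20,4,2,40); ℓ=6 even so k=5
i=0: a=20 ⇒ p=20, q=1
i=1: a=2 ⇒ p=41, q=2
i=2: a=4 ⇒ p=184, q=9
i=3: a=20 ⇒ p=3721, q=182
i=4: a=4 ⇒ p=15068, q=737
i=5: a=2 ⇒ p=33857, q=1656
(x₁, y₁) = (33857, 1656);  33857² − 418·1656² = 1 ✓
k=2:  x_2 = 33857·33857+418·1656·1656 = 2292592897,  y_2 = 33857·1656+1656·33857 = 112134384
k=3:  x_3 = 33857·2292592897+418·1656·112134384 = 155240635393601,  y_3 = 33857·112134384+1656·2292592897 = 7593067676520
k=4:  x_4 = 33857·155240635393601+418·1656·7593067676520 = 10511964382749705217,  y_4 = 33857·7593067676520+1656·155240635393601 = 514156984535740896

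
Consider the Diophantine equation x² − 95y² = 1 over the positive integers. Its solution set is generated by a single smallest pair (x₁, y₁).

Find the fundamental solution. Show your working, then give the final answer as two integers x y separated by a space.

39 4

d=95: √d = [9; 1,2,1,18] (ℓ=4, even), read p_3/q_3
a_0=9:  p_0=9·1+0=9,  q_0=9·0+1=1
…
a_2=2:  p_2=2·10+9=29,  q_2=2·1+1=3
a_3=1:  p_3=1·29+10=39,  q_3=1·3+1=4
fundamental: x₁=39, y₁=4  (since 1521 − 95·16 = 1)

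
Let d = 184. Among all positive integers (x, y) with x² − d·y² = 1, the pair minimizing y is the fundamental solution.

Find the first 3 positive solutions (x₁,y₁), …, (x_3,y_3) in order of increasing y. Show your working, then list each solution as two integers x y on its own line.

√184 → a₀=13, period (1,1,3,2,1,2,1,2,3,1,1,26); ℓ=12 even so k=11
step 0: (13, 1)  from 13·(1,0) + (0,1)
step 1: (14, 1)  from 1·(13,1) + (1,0)
step 2: (27, 2)  from 1·(14,1) + (13,1)
step 3: (95, 7)  from 3·(27,2) + (14,1)
…
step 6: (841, 62)  from 2·(312,23) + (217,16)
step 7: (1153, 85)  from 1·(841,62) + (312,23)
step 8: (3147, 232)  from 2·(1153,85) + (841,62)
step 9: (10594, 781)  from 3·(3147,232) + (1153,85)
step 10: (13741, 1013)  from 1·(10594,781) + (3147,232)
step 11: (24335, 1794)  from 1·(13741,1013) + (10594,781)
(x₁, y₁) = (24335, 1794);  24335² − 184·1794² = 1 ✓
(24335+1794√184)^2 = 1184384449 + 87313980√184
(24335+1794√184)^3 = 57643991108495 + 4249571404806√184

24335 1794
1184384449 87313980
57643991108495 4249571404806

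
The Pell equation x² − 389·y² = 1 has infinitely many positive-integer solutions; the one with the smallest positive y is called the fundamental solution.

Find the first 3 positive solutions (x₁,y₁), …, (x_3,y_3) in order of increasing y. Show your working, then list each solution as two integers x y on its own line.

√389 = [19; 1,2,1,1,1,1,2,1,38, …], period ℓ=9 (odd) → k=17
i=0: a=19 ⇒ p=19, q=1
…
i=2: a=2 ⇒ p=59, q=3
i=3: a=1 ⇒ p=79, q=4
i=4: a=1 ⇒ p=138, q=7
i=5: a=1 ⇒ p=217, q=11
…
i=8: a=1 ⇒ p=1282, q=65
i=9: a=38 ⇒ p=49643, q=2517
…
i=11: a=2 ⇒ p=151493, q=7681
…
i=13: a=1 ⇒ p=353911, q=17944
i=14: a=1 ⇒ p=556329, q=28207
…
i=16: a=2 ⇒ p=2376809, q=120509
i=17: a=1 ⇒ p=3287049, q=166660
(x₁, y₁) = (3287049, 166660);  3287049² − 389·166660² = 1 ✓
k=2:  x_2 = 3287049·3287049+389·166660·166660 = 21609382256801,  y_2 = 3287049·166660+166660·3287049 = 1095639172680
k=3:  x_3 = 3287049·21609382256801+389·166660·1095639172680 = 142062196675667653449,  y_3 = 3287049·1095639172680+166660·21609382256801 = 7202839293837075980

3287049 166660
21609382256801 1095639172680
142062196675667653449 7202839293837075980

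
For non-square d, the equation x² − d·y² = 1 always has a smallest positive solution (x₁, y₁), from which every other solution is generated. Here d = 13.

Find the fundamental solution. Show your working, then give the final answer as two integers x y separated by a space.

d=13: √d = [3; 1,1,1,1,6] (ℓ=5, odd), read p_9/q_9
a_0=3:  p_0=3·1+0=3,  q_0=3·0+1=1
a_1=1:  p_1=1·3+1=4,  q_1=1·1+0=1
…
a_3=1:  p_3=1·7+4=11,  q_3=1·2+1=3
a_4=1:  p_4=1·11+7=18,  q_4=1·3+2=5
a_5=6:  p_5=6·18+11=119,  q_5=6·5+3=33
…
a_8=1:  p_8=1·256+137=393,  q_8=1·71+38=109
a_9=1:  p_9=1·393+256=649,  q_9=1·109+71=180
fundamental: x₁=649, y₁=180  (since 421201 − 13·32400 = 1)

649 180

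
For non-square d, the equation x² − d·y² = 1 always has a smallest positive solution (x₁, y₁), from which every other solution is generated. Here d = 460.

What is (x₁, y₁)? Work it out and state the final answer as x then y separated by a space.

√460 → a₀=21, period (2,4,3,1,2,10,2,1,3,4,2,42); ℓ=12 even so k=11
step 0: (21, 1)  from 21·(1,0) + (0,1)
…
step 2: (193, 9)  from 4·(43,2) + (21,1)
…
step 4: (815, 38)  from 1·(622,29) + (193,9)
…
step 7: (48922, 2281)  from 2·(23335,1088) + (2252,105)
step 8: (72257, 3369)  from 1·(48922,2281) + (23335,1088)
step 9: (265693, 12388)  from 3·(72257,3369) + (48922,2281)
step 10: (1135029, 52921)  from 4·(265693,12388) + (72257,3369)
step 11: (2535751, 118230)  from 2·(1135029,52921) + (265693,12388)
fundamental: x₁=2535751, y₁=118230  (since 6430033134001 − 460·13978332900 = 1)

2535751 118230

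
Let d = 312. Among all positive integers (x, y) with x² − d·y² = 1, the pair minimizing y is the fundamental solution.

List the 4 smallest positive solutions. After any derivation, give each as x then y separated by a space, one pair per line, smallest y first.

53 3
5617 318
595349 33705
63101377 3572412

√312 = [17; 1,1,1,34, …], period ℓ=4 (even) → k=3
i=0: a=17 ⇒ p=17, q=1
…
i=2: a=1 ⇒ p=35, q=2
i=3: a=1 ⇒ p=53, q=3
→ (53, 3).  Check: 53²=2809, 312·3²=2808, difference 1.
n=2: (53,3)∘(53,3) = (53·53+312·3·3, 53·3+3·53) = (5617,318)
n=3: (5617,318)∘(53,3) = (53·5617+312·3·318, 53·318+3·5617) = (595349,33705)
n=4: (595349,33705)∘(53,3) = (53·595349+312·3·33705, 53·33705+3·595349) = (63101377,3572412)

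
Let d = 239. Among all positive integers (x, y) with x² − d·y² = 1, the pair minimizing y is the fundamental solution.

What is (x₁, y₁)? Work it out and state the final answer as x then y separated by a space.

6195120 400729

[15; 2,5,1,2,4,15,4,2,1,5,2,30] for √239; ℓ=12 ⇒ convergent index 11
k=0  a_k=15  p_k/q_k = 15/1
…
k=2  a_k=5  p_k/q_k = 170/11
k=3  a_k=1  p_k/q_k = 201/13
k=4  a_k=2  p_k/q_k = 572/37
…
k=6  a_k=15  p_k/q_k = 37907/2452
…
k=10  a_k=5  p_k/q_k = 2847431/184185
k=11  a_k=2  p_k/q_k = 6195120/400729
fundamental: x₁=6195120, y₁=400729  (since 38379511814400 − 239·160583731441 = 1)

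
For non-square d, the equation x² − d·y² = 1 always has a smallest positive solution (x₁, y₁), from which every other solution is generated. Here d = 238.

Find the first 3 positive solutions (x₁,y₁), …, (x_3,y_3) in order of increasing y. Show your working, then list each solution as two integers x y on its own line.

11663 756
272051137 17634456
6345864809999 411341319900

d=238: √d = [15; 2,2,1,14,1,2,2,30] (ℓ=8, even), read p_7/q_7
i=0: a=15 ⇒ p=15, q=1
…
i=2: a=2 ⇒ p=77, q=5
…
i=4: a=14 ⇒ p=1589, q=103
…
i=6: a=2 ⇒ p=4983, q=323
i=7: a=2 ⇒ p=11663, q=756
(x₁, y₁) = (11663, 756);  11663² − 238·756² = 1 ✓
(11663+756√238)^2 = 272051137 + 17634456√238
(11663+756√238)^3 = 6345864809999 + 411341319900√238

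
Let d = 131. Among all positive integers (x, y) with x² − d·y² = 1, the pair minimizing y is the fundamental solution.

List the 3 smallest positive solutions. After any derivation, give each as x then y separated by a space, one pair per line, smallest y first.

√131 → a₀=11, period (2,4,11,4,2,22); ℓ=6 even so k=5
a_0=11:  p_0=11·1+0=11,  q_0=11·0+1=1
a_1=2:  p_1=2·11+1=23,  q_1=2·1+0=2
a_2=4:  p_2=4·23+11=103,  q_2=4·2+1=9
…
a_4=4:  p_4=4·1156+103=4727,  q_4=4·101+9=413
a_5=2:  p_5=2·4727+1156=10610,  q_5=2·413+101=927
(x₁, y₁) = (10610, 927);  10610² − 131·927² = 1 ✓
n=2: (10610,927)∘(10610,927) = (10610·10610+131·927·927, 10610·927+927·10610) = (225144199,19670940)
n=3: (225144199,19670940)∘(10610,927) = (10610·225144199+131·927·19670940, 10610·19670940+927·225144199) = (4777559892170,417417345873)

10610 927
225144199 19670940
4777559892170 417417345873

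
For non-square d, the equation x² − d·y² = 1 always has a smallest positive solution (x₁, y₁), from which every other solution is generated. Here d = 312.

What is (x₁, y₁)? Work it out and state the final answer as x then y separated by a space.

53 3

[17; 1,1,1,34] for √312; ℓ=4 ⇒ convergent index 3
a_0=17:  p_0=17·1+0=17,  q_0=17·0+1=1
a_1=1:  p_1=1·17+1=18,  q_1=1·1+0=1
a_2=1:  p_2=1·18+17=35,  q_2=1·1+1=2
a_3=1:  p_3=1·35+18=53,  q_3=1·2+1=3
→ (53, 3).  Check: 53²=2809, 312·3²=2808, difference 1.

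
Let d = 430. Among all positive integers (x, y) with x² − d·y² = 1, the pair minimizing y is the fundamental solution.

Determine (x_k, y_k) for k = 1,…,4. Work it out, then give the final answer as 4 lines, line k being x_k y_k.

2862251 138030
16384961574001 790153011060
93795745300289010251 4523232492118854090
536933931562978654798296001 25893253447598574322902120

√430 → a₀=20, period (1,2,1,3,1,…,2,1,40); ℓ=14 even so k=13
i=0: a=20 ⇒ p=20, q=1
i=1: a=1 ⇒ p=21, q=1
i=2: a=2 ⇒ p=62, q=3
…
i=5: a=1 ⇒ p=394, q=19
…
i=7: a=8 ⇒ p=21794, q=1051
…
i=12: a=2 ⇒ p=2107880, q=101651
i=13: a=1 ⇒ p=2862251, q=138030
fundamental: x₁=2862251, y₁=138030  (since 8192480787001 − 430·19052280900 = 1)
n=2: (2862251,138030)∘(2862251,138030) = (2862251·2862251+430·138030·138030, 2862251·138030+138030·2862251) = (16384961574001,790153011060)
n=3: (16384961574001,790153011060)∘(2862251,138030) = (2862251·16384961574001+430·138030·790153011060, 2862251·790153011060+138030·16384961574001) = (93795745300289010251,4523232492118854090)
n=4: (93795745300289010251,4523232492118854090)∘(2862251,138030) = (2862251·93795745300289010251+430·138030·4523232492118854090, 2862251·4523232492118854090+138030·93795745300289010251) = (536933931562978654798296001,25893253447598574322902120)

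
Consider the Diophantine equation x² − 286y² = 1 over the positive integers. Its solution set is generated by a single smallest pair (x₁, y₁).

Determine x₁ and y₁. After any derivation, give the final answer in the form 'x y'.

d=286: √d = [16; 1,10,3,3,2,3,3,10,1,32] (ℓ=10, even), read p_9/q_9
a_0=16:  p_0=16·1+0=16,  q_0=16·0+1=1
…
a_2=10:  p_2=10·17+16=186,  q_2=10·1+1=11
a_3=3:  p_3=3·186+17=575,  q_3=3·11+1=34
…
a_5=2:  p_5=2·1911+575=4397,  q_5=2·113+34=260
…
a_8=10:  p_8=10·49703+15102=512132,  q_8=10·2939+893=30283
a_9=1:  p_9=1·512132+49703=561835,  q_9=1·30283+2939=33222
(x₁, y₁) = (561835, 33222);  561835² − 286·33222² = 1 ✓

561835 33222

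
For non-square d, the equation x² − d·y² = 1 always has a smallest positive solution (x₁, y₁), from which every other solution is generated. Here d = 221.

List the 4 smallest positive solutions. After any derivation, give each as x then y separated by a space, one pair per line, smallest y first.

√221 = [14; 1,6,2,6,1,28, …], period ℓ=6 (even) → k=5
i=0: a=14 ⇒ p=14, q=1
…
i=2: a=6 ⇒ p=104, q=7
…
i=4: a=6 ⇒ p=1442, q=97
i=5: a=1 ⇒ p=1665, q=112
fundamental: x₁=1665, y₁=112  (since 2772225 − 221·12544 = 1)
k=2:  x_2 = 1665·1665+221·112·112 = 5544449,  y_2 = 1665·112+112·1665 = 372960
k=3:  x_3 = 1665·5544449+221·112·372960 = 18463013505,  y_3 = 1665·372960+112·5544449 = 1241956688
k=4:  x_4 = 1665·18463013505+221·112·1241956688 = 61481829427201,  y_4 = 1665·1241956688+112·18463013505 = 4135715398080

1665 112
5544449 372960
18463013505 1241956688
61481829427201 4135715398080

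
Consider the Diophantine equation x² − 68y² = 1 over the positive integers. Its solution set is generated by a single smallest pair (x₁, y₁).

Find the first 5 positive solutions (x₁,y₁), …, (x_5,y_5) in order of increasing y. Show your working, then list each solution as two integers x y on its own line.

33 4
2177 264
143649 17420
9478657 1149456
625447713 75846676

d=68: √d = [8; 4,16] (ℓ=2, even), read p_1/q_1
a_0=8:  p_0=8·1+0=8,  q_0=8·0+1=1
a_1=4:  p_1=4·8+1=33,  q_1=4·1+0=4
→ (33, 4).  Check: 33²=1089, 68·4²=1088, difference 1.
n=2: (33,4)∘(33,4) = (33·33+68·4·4, 33·4+4·33) = (2177,264)
n=3: (2177,264)∘(33,4) = (33·2177+68·4·264, 33·264+4·2177) = (143649,17420)
n=4: (143649,17420)∘(33,4) = (33·143649+68·4·17420, 33·17420+4·143649) = (9478657,1149456)
n=5: (9478657,1149456)∘(33,4) = (33·9478657+68·4·1149456, 33·1149456+4·9478657) = (625447713,75846676)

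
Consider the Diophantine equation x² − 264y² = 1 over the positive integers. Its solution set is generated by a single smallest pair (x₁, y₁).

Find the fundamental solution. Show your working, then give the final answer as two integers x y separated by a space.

d=264: √d = [16; 4,32] (ℓ=2, even), read p_1/q_1
step 0: (16, 1)  from 16·(1,0) + (0,1)
step 1: (65, 4)  from 4·(16,1) + (1,0)
fundamental: x₁=65, y₁=4  (since 4225 − 264·16 = 1)

65 4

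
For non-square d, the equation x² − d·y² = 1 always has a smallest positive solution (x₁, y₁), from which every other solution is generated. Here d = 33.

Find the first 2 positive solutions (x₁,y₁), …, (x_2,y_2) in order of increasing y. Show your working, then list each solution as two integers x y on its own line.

23 4
1057 184

√33 → a₀=5, period (1,2,1,10); ℓ=4 even so k=3
step 0: (5, 1)  from 5·(1,0) + (0,1)
step 1: (6, 1)  from 1·(5,1) + (1,0)
step 2: (17, 3)  from 2·(6,1) + (5,1)
step 3: (23, 4)  from 1·(17,3) + (6,1)
(x₁, y₁) = (23, 4);  23² − 33·4² = 1 ✓
(x_2, y_2) = (23·23 + 33·4·4, 23·4 + 4·23) = (1057, 184)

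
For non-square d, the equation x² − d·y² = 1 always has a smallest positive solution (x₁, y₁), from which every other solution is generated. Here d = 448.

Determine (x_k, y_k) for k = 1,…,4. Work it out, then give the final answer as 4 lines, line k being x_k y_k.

127 6
32257 1524
8193151 387090
2081028097 98319336

d=448: √d = [21; 6,42] (ℓ=2, even), read p_1/q_1
step 0: (21, 1)  from 21·(1,0) + (0,1)
step 1: (127, 6)  from 6·(21,1) + (1,0)
fundamental: x₁=127, y₁=6  (since 16129 − 448·36 = 1)
(127+6√448)^2 = 32257 + 1524√448
(127+6√448)^3 = 8193151 + 387090√448
(127+6√448)^4 = 2081028097 + 98319336√448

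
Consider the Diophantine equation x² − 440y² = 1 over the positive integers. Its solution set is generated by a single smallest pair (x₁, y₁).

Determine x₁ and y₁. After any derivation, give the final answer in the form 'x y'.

[20; 1,40] for √440; ℓ=2 ⇒ convergent index 1
i=0: a=20 ⇒ p=20, q=1
i=1: a=1 ⇒ p=21, q=1
→ (21, 1).  Check: 21²=441, 440·1²=440, difference 1.

21 1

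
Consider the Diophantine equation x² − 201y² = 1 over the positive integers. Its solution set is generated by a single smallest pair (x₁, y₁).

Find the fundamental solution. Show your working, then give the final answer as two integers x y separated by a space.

d=201: √d = [14; 5,1,1,1,2,…,1,5,28] (ℓ=14, even), read p_13/q_13
a_0=14:  p_0=14·1+0=14,  q_0=14·0+1=1
…
a_2=1:  p_2=1·71+14=85,  q_2=1·5+1=6
a_3=1:  p_3=1·85+71=156,  q_3=1·6+5=11
…
a_5=2:  p_5=2·241+156=638,  q_5=2·17+11=45
…
a_8=1:  p_8=1·7670+879=8549,  q_8=1·541+62=603
a_9=2:  p_9=2·8549+7670=24768,  q_9=2·603+541=1747
a_10=1:  p_10=1·24768+8549=33317,  q_10=1·1747+603=2350
a_11=1:  p_11=1·33317+24768=58085,  q_11=1·2350+1747=4097
a_12=1:  p_12=1·58085+33317=91402,  q_12=1·4097+2350=6447
a_13=5:  p_13=5·91402+58085=515095,  q_13=5·6447+4097=36332
→ (515095, 36332).  Check: 515095²=265322859025, 201·36332²=265322859024, difference 1.

515095 36332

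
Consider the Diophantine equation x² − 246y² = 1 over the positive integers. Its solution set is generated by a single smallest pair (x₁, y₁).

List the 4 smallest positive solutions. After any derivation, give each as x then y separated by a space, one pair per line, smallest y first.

88805 5662
15772656049 1005627820
2801381440774085 178609557104538
497553357680112580801 31722843436331366360

√246 → a₀=15, period (1,2,5,1,14,1,5,2,1,30); ℓ=10 even so k=9
i=0: a=15 ⇒ p=15, q=1
…
i=2: a=2 ⇒ p=47, q=3
…
i=6: a=1 ⇒ p=4721, q=301
i=7: a=5 ⇒ p=28028, q=1787
i=8: a=2 ⇒ p=60777, q=3875
i=9: a=1 ⇒ p=88805, q=5662
fundamental: x₁=88805, y₁=5662  (since 7886328025 − 246·32058244 = 1)
(x_2, y_2) = (88805·88805 + 246·5662·5662, 88805·5662 + 5662·88805) = (15772656049, 1005627820)
(x_3, y_3) = (88805·15772656049 + 246·5662·1005627820, 88805·1005627820 + 5662·15772656049) = (2801381440774085, 178609557104538)
(x_4, y_4) = (88805·2801381440774085 + 246·5662·178609557104538, 88805·178609557104538 + 5662·2801381440774085) = (497553357680112580801, 31722843436331366360)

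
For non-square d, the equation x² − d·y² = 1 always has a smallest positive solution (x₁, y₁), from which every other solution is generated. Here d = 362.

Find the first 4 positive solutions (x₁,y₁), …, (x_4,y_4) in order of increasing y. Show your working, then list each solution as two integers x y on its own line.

723 38
1045457 54948
1511730099 79454770
2185960677697 114891542472

√362 → a₀=19, period (38); ℓ=1 odd so k=1
k=0  a_k=19  p_k/q_k = 19/1
k=1  a_k=38  p_k/q_k = 723/38
→ (723, 38).  Check: 723²=522729, 362·38²=522728, difference 1.
(x_2, y_2) = (723·723 + 362·38·38, 723·38 + 38·723) = (1045457, 54948)
(x_3, y_3) = (723·1045457 + 362·38·54948, 723·54948 + 38·1045457) = (1511730099, 79454770)
(x_4, y_4) = (723·1511730099 + 362·38·79454770, 723·79454770 + 38·1511730099) = (2185960677697, 114891542472)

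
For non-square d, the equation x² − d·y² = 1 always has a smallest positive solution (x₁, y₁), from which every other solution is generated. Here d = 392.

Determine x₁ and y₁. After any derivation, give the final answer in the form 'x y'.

√392 → a₀=19, period (1,3,1,38); ℓ=4 even so k=3
i=0: a=19 ⇒ p=19, q=1
i=1: a=1 ⇒ p=20, q=1
i=2: a=3 ⇒ p=79, q=4
i=3: a=1 ⇒ p=99, q=5
(x₁, y₁) = (99, 5);  99² − 392·5² = 1 ✓

99 5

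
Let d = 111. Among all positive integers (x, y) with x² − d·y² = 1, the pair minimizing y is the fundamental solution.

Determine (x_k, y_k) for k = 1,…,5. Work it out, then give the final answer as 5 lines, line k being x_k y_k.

295 28
174049 16520
102688615 9746772
60586108801 5750578960
35745701503975 3392831839628

d=111: √d = [10; 1,1,6,1,1,20] (ℓ=6, even), read p_5/q_5
k=0  a_k=10  p_k/q_k = 10/1
…
k=2  a_k=1  p_k/q_k = 21/2
…
k=4  a_k=1  p_k/q_k = 158/15
k=5  a_k=1  p_k/q_k = 295/28
(x₁, y₁) = (295, 28);  295² − 111·28² = 1 ✓
n=2: (295,28)∘(295,28) = (295·295+111·28·28, 295·28+28·295) = (174049,16520)
n=3: (174049,16520)∘(295,28) = (295·174049+111·28·16520, 295·16520+28·174049) = (102688615,9746772)
n=4: (102688615,9746772)∘(295,28) = (295·102688615+111·28·9746772, 295·9746772+28·102688615) = (60586108801,5750578960)
n=5: (60586108801,5750578960)∘(295,28) = (295·60586108801+111·28·5750578960, 295·5750578960+28·60586108801) = (35745701503975,3392831839628)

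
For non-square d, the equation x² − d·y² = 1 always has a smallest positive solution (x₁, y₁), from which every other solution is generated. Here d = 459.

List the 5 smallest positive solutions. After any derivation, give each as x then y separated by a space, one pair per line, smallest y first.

499850 23331
499700044999 23324000700
499550134985000450 23317003499766669
499400269944005249820001 23310008398693414998600
499250449862522498110069999250 23303015396150489970600653331

d=459: √d = [21; 2,2,1,4,21,4,1,2,2,42] (ℓ=10, even), read p_9/q_9
step 0: (21, 1)  from 21·(1,0) + (0,1)
step 1: (43, 2)  from 2·(21,1) + (1,0)
…
step 3: (150, 7)  from 1·(107,5) + (43,2)
…
step 6: (60695, 2833)  from 4·(14997,700) + (707,33)
step 7: (75692, 3533)  from 1·(60695,2833) + (14997,700)
step 8: (212079, 9899)  from 2·(75692,3533) + (60695,2833)
step 9: (499850, 23331)  from 2·(212079,9899) + (75692,3533)
(x₁, y₁) = (499850, 23331);  499850² − 459·23331² = 1 ✓
(499850+23331√459)^2 = 499700044999 + 23324000700√459
(499850+23331√459)^3 = 499550134985000450 + 23317003499766669√459
(499850+23331√459)^4 = 499400269944005249820001 + 23310008398693414998600√459
(499850+23331√459)^5 = 499250449862522498110069999250 + 23303015396150489970600653331√459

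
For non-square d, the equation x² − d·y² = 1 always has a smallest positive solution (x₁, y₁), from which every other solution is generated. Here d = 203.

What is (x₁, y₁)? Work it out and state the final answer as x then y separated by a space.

√203 = [14; 4,28, …], period ℓ=2 (even) → k=1
a_0=14:  p_0=14·1+0=14,  q_0=14·0+1=1
a_1=4:  p_1=4·14+1=57,  q_1=4·1+0=4
(x₁, y₁) = (57, 4);  57² − 203·4² = 1 ✓

57 4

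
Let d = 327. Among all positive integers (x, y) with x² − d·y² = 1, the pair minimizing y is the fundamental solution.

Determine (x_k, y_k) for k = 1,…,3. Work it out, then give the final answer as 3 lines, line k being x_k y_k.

217 12
94177 5208
40872601 2260260

[18; 12,36] for √327; ℓ=2 ⇒ convergent index 1
step 0: (18, 1)  from 18·(1,0) + (0,1)
step 1: (217, 12)  from 12·(18,1) + (1,0)
fundamental: x₁=217, y₁=12  (since 47089 − 327·144 = 1)
(217+12√327)^2 = 94177 + 5208√327
(217+12√327)^3 = 40872601 + 2260260√327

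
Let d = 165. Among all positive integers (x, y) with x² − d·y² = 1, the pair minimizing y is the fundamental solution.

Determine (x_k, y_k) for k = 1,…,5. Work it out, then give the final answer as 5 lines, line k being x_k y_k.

1079 84
2328481 181272
5024860919 391184892
10843647534721 844176815664
23400586355066999 1821733177018020

√165 → a₀=12, period (1,5,2,5,1,24); ℓ=6 even so k=5
a_0=12:  p_0=12·1+0=12,  q_0=12·0+1=1
a_1=1:  p_1=1·12+1=13,  q_1=1·1+0=1
a_2=5:  p_2=5·13+12=77,  q_2=5·1+1=6
a_3=2:  p_3=2·77+13=167,  q_3=2·6+1=13
a_4=5:  p_4=5·167+77=912,  q_4=5·13+6=71
a_5=1:  p_5=1·912+167=1079,  q_5=1·71+13=84
→ (1079, 84).  Check: 1079²=1164241, 165·84²=1164240, difference 1.
k=2:  x_2 = 1079·1079+165·84·84 = 2328481,  y_2 = 1079·84+84·1079 = 181272
k=3:  x_3 = 1079·2328481+165·84·181272 = 5024860919,  y_3 = 1079·181272+84·2328481 = 391184892
k=4:  x_4 = 1079·5024860919+165·84·391184892 = 10843647534721,  y_4 = 1079·391184892+84·5024860919 = 844176815664
k=5:  x_5 = 1079·10843647534721+165·84·844176815664 = 23400586355066999,  y_5 = 1079·844176815664+84·10843647534721 = 1821733177018020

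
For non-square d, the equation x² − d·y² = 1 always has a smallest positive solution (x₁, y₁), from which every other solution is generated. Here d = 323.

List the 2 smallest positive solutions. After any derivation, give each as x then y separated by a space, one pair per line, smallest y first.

18 1
647 36

√323 → a₀=17, period (1,34); ℓ=2 even so k=1
k=0  a_k=17  p_k/q_k = 17/1
k=1  a_k=1  p_k/q_k = 18/1
(x₁, y₁) = (18, 1);  18² − 323·1² = 1 ✓
(x_2, y_2) = (18·18 + 323·1·1, 18·1 + 1·18) = (647, 36)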